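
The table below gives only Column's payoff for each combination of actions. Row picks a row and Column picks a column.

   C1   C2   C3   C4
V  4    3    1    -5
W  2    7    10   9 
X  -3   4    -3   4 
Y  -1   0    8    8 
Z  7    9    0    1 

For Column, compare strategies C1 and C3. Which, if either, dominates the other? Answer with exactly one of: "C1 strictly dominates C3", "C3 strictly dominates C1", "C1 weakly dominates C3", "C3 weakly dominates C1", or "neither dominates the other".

C1's payoffs vs C3's, by Row's action — V: 4>1, W: 2<10, X: -3=-3, Y: -1<8, Z: 7>0.
C1 does better at V, Z but worse at W, Y; neither strategy dominates the other.

neither dominates the other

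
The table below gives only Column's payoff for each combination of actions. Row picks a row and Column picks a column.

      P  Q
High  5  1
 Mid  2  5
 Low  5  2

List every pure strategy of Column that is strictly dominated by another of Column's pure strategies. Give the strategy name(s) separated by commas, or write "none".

none

Nothing dominates P: Q at High (5>1).
Q: no other strategy beats it everywhere (P at Mid (5>2)).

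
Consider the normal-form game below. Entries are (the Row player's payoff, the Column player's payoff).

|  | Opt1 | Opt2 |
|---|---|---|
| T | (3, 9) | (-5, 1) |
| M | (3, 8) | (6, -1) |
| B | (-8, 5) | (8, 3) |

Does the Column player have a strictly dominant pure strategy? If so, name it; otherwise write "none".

Opt1 vs Opt2: T: 9>1, M: 8>-1, B: 5>3.
Opt1 strictly beats every other strategy against every opponent action, so it is strictly dominant.

Opt1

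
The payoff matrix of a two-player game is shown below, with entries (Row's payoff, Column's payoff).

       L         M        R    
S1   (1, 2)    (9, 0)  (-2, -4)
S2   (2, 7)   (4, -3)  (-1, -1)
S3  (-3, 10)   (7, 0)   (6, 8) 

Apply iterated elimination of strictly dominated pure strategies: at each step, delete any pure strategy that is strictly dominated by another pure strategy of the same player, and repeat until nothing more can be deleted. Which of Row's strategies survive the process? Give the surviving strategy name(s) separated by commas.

S2

For Column, L strictly dominates M on the remaining rows (S1: 2>0, S2: 7>-3, S3: 10>0); eliminate M.
For Row, S2 strictly dominates S1 on the remaining columns (L: 2>1, R: -1>-2); eliminate S1.
Column's strategy R is strictly dominated by L (S2: 7>-1, S3: 10>8) and is removed.
Row's strategy S3 is strictly dominated by S2 (L: 2>-3) and is removed.
Among the remaining strategies, none is strictly dominated by another pure strategy of the same player, so the elimination stops.
Surviving strategies — Row: {S2}; Column: {L}.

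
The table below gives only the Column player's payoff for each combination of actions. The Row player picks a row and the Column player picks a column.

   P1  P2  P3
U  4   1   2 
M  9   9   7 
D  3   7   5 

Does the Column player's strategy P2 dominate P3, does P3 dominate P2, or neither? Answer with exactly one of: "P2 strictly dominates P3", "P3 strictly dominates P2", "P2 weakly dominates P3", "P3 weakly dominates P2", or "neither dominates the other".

neither dominates the other

Compare P2 to P3 across every action of the Row player: U: 1<2, M: 9>7, D: 7>5.
P2 does better at M, D but worse at U; neither strategy dominates the other.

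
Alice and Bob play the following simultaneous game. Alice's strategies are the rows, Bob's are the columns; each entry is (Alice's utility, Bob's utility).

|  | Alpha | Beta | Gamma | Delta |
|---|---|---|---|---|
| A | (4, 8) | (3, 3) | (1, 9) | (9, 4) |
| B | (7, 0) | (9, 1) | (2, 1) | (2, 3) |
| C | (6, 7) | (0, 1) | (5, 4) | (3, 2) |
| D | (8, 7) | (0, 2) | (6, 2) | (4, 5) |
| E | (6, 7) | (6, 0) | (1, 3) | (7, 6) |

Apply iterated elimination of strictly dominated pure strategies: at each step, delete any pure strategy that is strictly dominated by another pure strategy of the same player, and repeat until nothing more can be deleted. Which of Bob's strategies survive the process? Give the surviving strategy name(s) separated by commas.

Column Beta is eliminated: Delta beats it against every remaining row (A: 4>3, B: 3>1, C: 2>1, D: 5>2, E: 6>0).
Alice's strategy B is strictly dominated by D (Alpha: 8>7, Gamma: 6>2, Delta: 4>2) and is removed.
Row C is eliminated: D beats it against every remaining column (Alpha: 8>6, Gamma: 6>5, Delta: 4>3).
Bob's strategy Delta is strictly dominated by Alpha (A: 8>4, D: 7>5, E: 7>6) and is removed.
Alice's strategy A is strictly dominated by D (Alpha: 8>4, Gamma: 6>1) and is removed.
Row E is eliminated: D beats it against every remaining column (Alpha: 8>6, Gamma: 6>1).
Column Gamma is eliminated: Alpha beats it against every remaining row (D: 7>2).
Among the remaining strategies, none is strictly dominated by another pure strategy of the same player, so the elimination stops.
Surviving strategies — Alice: {D}; Bob: {Alpha}.

Alpha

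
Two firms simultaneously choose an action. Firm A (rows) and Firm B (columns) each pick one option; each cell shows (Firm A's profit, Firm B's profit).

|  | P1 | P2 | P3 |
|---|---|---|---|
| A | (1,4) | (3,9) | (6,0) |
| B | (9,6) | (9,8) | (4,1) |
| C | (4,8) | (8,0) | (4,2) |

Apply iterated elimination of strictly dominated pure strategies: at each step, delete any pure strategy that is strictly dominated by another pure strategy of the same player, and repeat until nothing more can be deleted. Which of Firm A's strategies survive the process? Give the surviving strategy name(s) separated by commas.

Column P3 is eliminated: P1 beats it against every remaining row (A: 4>0, B: 6>1, C: 8>2).
Row A is eliminated: B beats it against every remaining column (P1: 9>1, P2: 9>3).
Row C is eliminated: B beats it against every remaining column (P1: 9>4, P2: 9>8).
For Firm B, P2 strictly dominates P1 on the remaining rows (B: 8>6); eliminate P1.
Among the remaining strategies, none is strictly dominated by another pure strategy of the same player, so the elimination stops.
Surviving strategies — Firm A: {B}; Firm B: {P2}.

B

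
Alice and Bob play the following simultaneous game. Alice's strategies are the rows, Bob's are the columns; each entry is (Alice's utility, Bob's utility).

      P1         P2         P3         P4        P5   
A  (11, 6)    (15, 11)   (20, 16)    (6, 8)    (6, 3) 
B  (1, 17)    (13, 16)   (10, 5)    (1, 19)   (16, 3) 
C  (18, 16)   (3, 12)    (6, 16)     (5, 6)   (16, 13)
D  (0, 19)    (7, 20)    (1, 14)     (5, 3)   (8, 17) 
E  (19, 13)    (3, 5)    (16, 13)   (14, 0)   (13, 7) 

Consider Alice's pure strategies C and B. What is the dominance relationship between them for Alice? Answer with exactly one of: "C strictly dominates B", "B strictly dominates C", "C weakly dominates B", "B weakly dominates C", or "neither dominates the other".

Compare C to B across each choice by Bob: P1: 18>1, P2: 3<13, P3: 6<10, P4: 5>1, P5: 16=16.
C does better at P1, P4 but worse at P2, P3; neither strategy dominates the other.

neither dominates the other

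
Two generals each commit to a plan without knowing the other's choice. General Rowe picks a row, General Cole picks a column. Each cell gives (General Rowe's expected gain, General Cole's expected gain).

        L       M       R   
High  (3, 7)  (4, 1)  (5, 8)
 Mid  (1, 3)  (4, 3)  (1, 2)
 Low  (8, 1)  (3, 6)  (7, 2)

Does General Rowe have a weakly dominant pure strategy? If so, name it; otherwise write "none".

none

High fails to dominate Low at L (3<8).
Mid fails to dominate High at L (1<3).
Low fails to dominate High at M (3<4).
No single strategy dominates all the others.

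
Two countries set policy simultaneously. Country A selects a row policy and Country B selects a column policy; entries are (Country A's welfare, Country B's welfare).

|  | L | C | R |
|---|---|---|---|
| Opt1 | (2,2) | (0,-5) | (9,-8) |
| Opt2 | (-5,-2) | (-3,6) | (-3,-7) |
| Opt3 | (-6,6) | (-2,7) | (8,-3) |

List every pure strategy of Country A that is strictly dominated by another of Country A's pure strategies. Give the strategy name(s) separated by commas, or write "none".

Opt2, Opt3

Nothing dominates Opt1: Opt2 at L (2>-5); Opt3 at L (2>-6).
Opt2: dominated, since Opt1 does at least as well everywhere (L: 2>-5, C: 0>-3, R: 9>-3).
Opt1 strictly dominates Opt3 — L: 2>-6, C: 0>-2, R: 9>8.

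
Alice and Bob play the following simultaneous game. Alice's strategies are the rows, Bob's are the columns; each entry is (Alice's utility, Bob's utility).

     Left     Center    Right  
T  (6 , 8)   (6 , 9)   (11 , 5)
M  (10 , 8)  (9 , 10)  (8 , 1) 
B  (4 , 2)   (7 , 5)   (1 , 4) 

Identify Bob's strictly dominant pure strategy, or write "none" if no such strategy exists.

Center vs Left: T: 9>8, M: 10>8, B: 5>2.
Center vs Right: T: 9>5, M: 10>1, B: 5>4.
Center strictly beats every other strategy against every opponent action, so it is strictly dominant.

Center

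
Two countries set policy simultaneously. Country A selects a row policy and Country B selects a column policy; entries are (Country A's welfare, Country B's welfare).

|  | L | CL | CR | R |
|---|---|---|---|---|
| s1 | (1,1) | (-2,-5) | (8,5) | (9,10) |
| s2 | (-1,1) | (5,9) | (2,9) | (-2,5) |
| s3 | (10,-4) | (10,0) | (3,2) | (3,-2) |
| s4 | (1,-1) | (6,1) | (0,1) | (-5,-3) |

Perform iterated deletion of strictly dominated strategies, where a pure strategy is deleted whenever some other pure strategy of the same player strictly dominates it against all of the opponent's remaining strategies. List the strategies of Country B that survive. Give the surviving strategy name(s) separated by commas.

For Country A, s3 strictly dominates s2 on the remaining columns (L: 10>-1, CL: 10>5, CR: 3>2, R: 3>-2); eliminate s2.
For Country A, s3 strictly dominates s4 on the remaining columns (L: 10>1, CL: 10>6, CR: 3>0, R: 3>-5); eliminate s4.
Column L is eliminated: CR beats it against every remaining row (s1: 5>1, s3: 2>-4).
Country B's strategy CL is strictly dominated by CR (s1: 5>-5, s3: 2>0) and is removed.
Row s3 is eliminated: s1 beats it against every remaining column (CR: 8>3, R: 9>3).
For Country B, R strictly dominates CR on the remaining rows (s1: 10>5); eliminate CR.
Among the remaining strategies, none is strictly dominated by another pure strategy of the same player, so the elimination stops.
Surviving strategies — Country A: {s1}; Country B: {R}.

R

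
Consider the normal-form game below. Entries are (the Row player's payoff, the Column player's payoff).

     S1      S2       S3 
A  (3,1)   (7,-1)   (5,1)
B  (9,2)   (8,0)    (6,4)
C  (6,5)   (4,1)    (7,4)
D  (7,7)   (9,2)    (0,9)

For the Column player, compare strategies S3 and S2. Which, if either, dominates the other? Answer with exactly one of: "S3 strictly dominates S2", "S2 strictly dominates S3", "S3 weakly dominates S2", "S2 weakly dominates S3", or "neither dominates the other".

S3 strictly dominates S2

S3's payoffs vs S2's, by the Row player's action — A: 1>-1, B: 4>0, C: 4>1, D: 9>2.
S3 gives a strictly higher payoff against each opponent action, so S3 strictly dominates S2.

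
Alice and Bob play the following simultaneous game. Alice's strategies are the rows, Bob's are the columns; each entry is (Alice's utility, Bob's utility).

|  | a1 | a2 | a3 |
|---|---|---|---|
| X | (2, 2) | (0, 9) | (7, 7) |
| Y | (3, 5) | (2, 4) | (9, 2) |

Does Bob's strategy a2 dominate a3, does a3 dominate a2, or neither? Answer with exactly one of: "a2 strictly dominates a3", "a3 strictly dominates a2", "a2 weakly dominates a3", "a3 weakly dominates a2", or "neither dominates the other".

a2 strictly dominates a3

Compare a2 to a3 across every action of Alice: X: 9>7, Y: 4>2.
a2 gives a strictly higher payoff against every action of Alice, so a2 strictly dominates a3.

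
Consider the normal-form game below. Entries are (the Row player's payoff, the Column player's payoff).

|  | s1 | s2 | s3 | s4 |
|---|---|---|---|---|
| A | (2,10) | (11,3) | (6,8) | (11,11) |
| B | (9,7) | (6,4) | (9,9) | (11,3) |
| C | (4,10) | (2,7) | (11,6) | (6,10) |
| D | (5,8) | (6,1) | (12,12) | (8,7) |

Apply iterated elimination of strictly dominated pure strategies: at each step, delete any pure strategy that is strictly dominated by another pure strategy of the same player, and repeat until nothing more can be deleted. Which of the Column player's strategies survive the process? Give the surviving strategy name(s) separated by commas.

s1, s3, s4

For the Row player, D strictly dominates C on the remaining columns (s1: 5>4, s2: 6>2, s3: 12>11, s4: 8>6); eliminate C.
The Column player's strategy s2 is strictly dominated by s1 (A: 10>3, B: 7>4, D: 8>1) and is removed.
Among the remaining strategies, none is strictly dominated by another pure strategy of the same player, so the elimination stops.
Surviving strategies — the Row player: {A, B, D}; the Column player: {s1, s3, s4}.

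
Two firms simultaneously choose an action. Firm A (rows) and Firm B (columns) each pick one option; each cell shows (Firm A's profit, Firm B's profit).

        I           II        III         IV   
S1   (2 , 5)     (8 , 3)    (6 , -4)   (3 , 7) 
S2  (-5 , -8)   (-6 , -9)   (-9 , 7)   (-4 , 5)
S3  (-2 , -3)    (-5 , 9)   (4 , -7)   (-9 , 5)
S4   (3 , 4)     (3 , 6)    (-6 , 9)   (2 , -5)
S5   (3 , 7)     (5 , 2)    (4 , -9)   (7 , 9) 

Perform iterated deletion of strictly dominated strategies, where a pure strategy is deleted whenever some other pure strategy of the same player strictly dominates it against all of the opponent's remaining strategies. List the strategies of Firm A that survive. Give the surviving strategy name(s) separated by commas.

S1, S4, S5

Row S2 is eliminated: S1 beats it against every remaining column (I: 2>-5, II: 8>-6, III: 6>-9, IV: 3>-4).
Firm A's strategy S3 is strictly dominated by S1 (I: 2>-2, II: 8>-5, III: 6>4, IV: 3>-9) and is removed.
Among the remaining strategies, none is strictly dominated by another pure strategy of the same player, so the elimination stops.
Surviving strategies — Firm A: {S1, S4, S5}; Firm B: {I, II, III, IV}.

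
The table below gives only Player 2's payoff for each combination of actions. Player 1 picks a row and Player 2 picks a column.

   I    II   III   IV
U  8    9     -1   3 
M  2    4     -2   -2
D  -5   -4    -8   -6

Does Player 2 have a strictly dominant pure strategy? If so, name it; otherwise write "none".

II

II vs I: U: 9>8, M: 4>2, D: -4>-5.
II vs III: U: 9>-1, M: 4>-2, D: -4>-8.
II vs IV: U: 9>3, M: 4>-2, D: -4>-6.
II strictly beats every other strategy against every opponent action, so it is strictly dominant.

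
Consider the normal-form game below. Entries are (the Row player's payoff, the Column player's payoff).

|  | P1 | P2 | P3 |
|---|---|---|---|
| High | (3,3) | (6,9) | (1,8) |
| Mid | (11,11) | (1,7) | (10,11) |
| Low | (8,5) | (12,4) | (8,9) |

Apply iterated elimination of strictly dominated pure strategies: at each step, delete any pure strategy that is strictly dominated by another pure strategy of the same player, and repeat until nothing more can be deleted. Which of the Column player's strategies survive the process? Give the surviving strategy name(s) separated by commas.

For the Row player, Low strictly dominates High on the remaining columns (P1: 8>3, P2: 12>6, P3: 8>1); eliminate High.
The Column player's strategy P2 is strictly dominated by P1 (Mid: 11>7, Low: 5>4) and is removed.
The Row player's strategy Low is strictly dominated by Mid (P1: 11>8, P3: 10>8) and is removed.
Among the remaining strategies, none is strictly dominated by another pure strategy of the same player, so the elimination stops.
Surviving strategies — the Row player: {Mid}; the Column player: {P1, P3}.

P1, P3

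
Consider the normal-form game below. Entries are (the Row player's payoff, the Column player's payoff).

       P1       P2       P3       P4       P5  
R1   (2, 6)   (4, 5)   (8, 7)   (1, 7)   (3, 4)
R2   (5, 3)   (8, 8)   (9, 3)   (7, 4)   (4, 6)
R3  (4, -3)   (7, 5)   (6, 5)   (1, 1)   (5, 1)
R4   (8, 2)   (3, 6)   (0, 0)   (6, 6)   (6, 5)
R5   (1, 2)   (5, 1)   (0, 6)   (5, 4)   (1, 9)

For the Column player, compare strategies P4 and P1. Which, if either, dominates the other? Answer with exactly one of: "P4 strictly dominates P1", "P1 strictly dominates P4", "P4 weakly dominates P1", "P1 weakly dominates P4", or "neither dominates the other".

P4 strictly dominates P1

P4's payoffs vs P1's, by the Row player's action — R1: 7>6, R2: 4>3, R3: 1>-3, R4: 6>2, R5: 4>2.
Every comparison favours P4, so P4 strictly dominates P1.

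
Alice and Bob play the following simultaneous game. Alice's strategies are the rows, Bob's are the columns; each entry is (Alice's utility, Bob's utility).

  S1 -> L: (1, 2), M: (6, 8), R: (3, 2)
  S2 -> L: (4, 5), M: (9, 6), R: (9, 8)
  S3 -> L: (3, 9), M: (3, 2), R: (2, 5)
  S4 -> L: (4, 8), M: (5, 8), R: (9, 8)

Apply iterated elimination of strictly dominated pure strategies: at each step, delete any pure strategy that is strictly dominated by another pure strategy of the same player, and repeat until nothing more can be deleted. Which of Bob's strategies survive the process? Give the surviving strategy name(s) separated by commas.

L, M, R

Alice's strategy S1 is strictly dominated by S2 (L: 4>1, M: 9>6, R: 9>3) and is removed.
For Alice, S2 strictly dominates S3 on the remaining columns (L: 4>3, M: 9>3, R: 9>2); eliminate S3.
Among the remaining strategies, none is strictly dominated by another pure strategy of the same player, so the elimination stops.
Surviving strategies — Alice: {S2, S4}; Bob: {L, M, R}.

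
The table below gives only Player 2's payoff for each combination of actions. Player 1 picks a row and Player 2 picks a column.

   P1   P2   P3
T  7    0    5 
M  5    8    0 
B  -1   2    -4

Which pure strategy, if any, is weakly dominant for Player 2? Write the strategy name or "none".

P1 fails to dominate P2 at M (5<8).
P2 fails to dominate P1 at T (0<7).
P3 fails to dominate P1 at T (5<7).
No single strategy dominates all the others.

none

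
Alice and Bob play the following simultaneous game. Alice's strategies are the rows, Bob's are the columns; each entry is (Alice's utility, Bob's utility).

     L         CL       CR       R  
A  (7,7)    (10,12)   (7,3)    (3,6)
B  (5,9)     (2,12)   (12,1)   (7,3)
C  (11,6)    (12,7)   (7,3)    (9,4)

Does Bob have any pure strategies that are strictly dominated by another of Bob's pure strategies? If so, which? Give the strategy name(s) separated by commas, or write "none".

L is strictly dominated by CL (A: 12>7, B: 12>9, C: 7>6).
CL is not dominated — it holds its own against L at A (12>7); CR at A (12>3); R at A (12>6).
CR is strictly dominated by L (A: 7>3, B: 9>1, C: 6>3).
L strictly dominates R — A: 7>6, B: 9>3, C: 6>4.

L, CR, R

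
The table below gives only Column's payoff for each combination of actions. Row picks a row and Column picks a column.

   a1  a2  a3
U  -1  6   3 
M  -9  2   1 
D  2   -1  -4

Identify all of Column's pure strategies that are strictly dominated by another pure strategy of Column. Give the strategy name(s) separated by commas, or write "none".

Nothing dominates a1: a2 at D (2>-1); a3 at D (2>-4).
a2: no other strategy beats it everywhere (a1 at U (6>-1); a3 at U (6>3)).
a2 strictly dominates a3 — U: 6>3, M: 2>1, D: -1>-4.

a3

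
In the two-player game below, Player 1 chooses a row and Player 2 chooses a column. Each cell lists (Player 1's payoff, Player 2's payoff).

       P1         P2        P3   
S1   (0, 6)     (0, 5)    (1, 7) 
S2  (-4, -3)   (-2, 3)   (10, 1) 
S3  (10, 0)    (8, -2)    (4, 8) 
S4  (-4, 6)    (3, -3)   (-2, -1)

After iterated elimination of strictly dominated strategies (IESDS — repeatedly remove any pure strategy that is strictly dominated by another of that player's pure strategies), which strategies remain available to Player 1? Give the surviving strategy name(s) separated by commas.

Row S1 is eliminated: S3 beats it against every remaining column (P1: 10>0, P2: 8>0, P3: 4>1).
Player 1's strategy S4 is strictly dominated by S3 (P1: 10>-4, P2: 8>3, P3: 4>-2) and is removed.
Player 2's strategy P1 is strictly dominated by P3 (S2: 1>-3, S3: 8>0) and is removed.
Among the remaining strategies, none is strictly dominated by another pure strategy of the same player, so the elimination stops.
Surviving strategies — Player 1: {S2, S3}; Player 2: {P2, P3}.

S2, S3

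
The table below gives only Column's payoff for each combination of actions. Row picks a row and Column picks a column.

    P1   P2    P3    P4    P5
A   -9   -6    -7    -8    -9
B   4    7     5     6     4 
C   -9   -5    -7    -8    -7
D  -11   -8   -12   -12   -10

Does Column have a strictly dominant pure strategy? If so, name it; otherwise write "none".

P2 vs P1: A: -6>-9, B: 7>4, C: -5>-9, D: -8>-11.
P2 vs P3: A: -6>-7, B: 7>5, C: -5>-7, D: -8>-12.
P2 vs P4: A: -6>-8, B: 7>6, C: -5>-8, D: -8>-12.
P2 vs P5: A: -6>-9, B: 7>4, C: -5>-7, D: -8>-10.
P2 strictly beats every other strategy against every opponent action, so it is strictly dominant.

P2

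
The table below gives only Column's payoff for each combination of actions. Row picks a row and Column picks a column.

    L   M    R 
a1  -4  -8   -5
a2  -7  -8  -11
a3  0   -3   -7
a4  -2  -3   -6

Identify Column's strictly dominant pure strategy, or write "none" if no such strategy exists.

L

L vs M: a1: -4>-8, a2: -7>-8, a3: 0>-3, a4: -2>-3.
L vs R: a1: -4>-5, a2: -7>-11, a3: 0>-7, a4: -2>-6.
L strictly beats every other strategy against every opponent action, so it is strictly dominant.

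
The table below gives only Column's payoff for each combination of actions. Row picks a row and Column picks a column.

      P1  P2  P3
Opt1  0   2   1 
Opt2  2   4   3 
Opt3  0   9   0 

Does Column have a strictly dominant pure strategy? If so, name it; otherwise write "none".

P2 vs P1: Opt1: 2>0, Opt2: 4>2, Opt3: 9>0.
P2 vs P3: Opt1: 2>1, Opt2: 4>3, Opt3: 9>0.
P2 strictly beats every other strategy against every opponent action, so it is strictly dominant.

P2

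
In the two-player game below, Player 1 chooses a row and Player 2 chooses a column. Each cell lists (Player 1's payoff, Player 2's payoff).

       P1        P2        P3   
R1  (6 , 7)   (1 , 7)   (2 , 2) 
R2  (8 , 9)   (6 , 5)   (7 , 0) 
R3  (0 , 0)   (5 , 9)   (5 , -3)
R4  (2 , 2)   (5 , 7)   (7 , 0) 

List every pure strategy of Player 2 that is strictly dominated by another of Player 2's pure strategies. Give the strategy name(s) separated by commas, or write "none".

P1: no other strategy beats it everywhere (P2 at R1 (7=7); P3 at R1 (7>2)).
P2: no other strategy beats it everywhere (P1 at R1 (7=7); P3 at R1 (7>2)).
P3: dominated, since P1 does at least as well everywhere (R1: 7>2, R2: 9>0, R3: 0>-3, R4: 2>0).

P3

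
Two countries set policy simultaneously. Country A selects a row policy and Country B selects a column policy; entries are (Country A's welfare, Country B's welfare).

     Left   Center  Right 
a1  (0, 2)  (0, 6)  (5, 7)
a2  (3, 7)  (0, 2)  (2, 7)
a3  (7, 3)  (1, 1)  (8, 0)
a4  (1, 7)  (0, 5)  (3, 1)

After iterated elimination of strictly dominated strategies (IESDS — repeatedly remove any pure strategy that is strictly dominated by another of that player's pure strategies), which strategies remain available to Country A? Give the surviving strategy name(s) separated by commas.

For Country A, a3 strictly dominates a1 on the remaining columns (Left: 7>0, Center: 1>0, Right: 8>5); eliminate a1.
Country A's strategy a2 is strictly dominated by a3 (Left: 7>3, Center: 1>0, Right: 8>2) and is removed.
Country A's strategy a4 is strictly dominated by a3 (Left: 7>1, Center: 1>0, Right: 8>3) and is removed.
For Country B, Left strictly dominates Center on the remaining rows (a3: 3>1); eliminate Center.
For Country B, Left strictly dominates Right on the remaining rows (a3: 3>0); eliminate Right.
Among the remaining strategies, none is strictly dominated by another pure strategy of the same player, so the elimination stops.
Surviving strategies — Country A: {a3}; Country B: {Left}.

a3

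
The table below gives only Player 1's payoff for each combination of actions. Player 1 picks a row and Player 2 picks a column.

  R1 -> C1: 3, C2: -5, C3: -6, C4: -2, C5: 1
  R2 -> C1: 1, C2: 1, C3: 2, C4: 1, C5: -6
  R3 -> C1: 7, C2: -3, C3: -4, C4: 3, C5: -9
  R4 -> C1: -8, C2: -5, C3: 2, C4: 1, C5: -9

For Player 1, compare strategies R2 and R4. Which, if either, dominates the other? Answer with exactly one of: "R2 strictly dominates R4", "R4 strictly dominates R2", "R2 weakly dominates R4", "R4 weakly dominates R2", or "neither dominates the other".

R2's payoffs vs R4's, by Player 2's action — C1: 1>-8, C2: 1>-5, C3: 2=2, C4: 1=1, C5: -6>-9.
R2 is at least as good everywhere and strictly better somewhere (tied only at C3, C4), so R2 weakly but not strictly dominates R4.

R2 weakly dominates R4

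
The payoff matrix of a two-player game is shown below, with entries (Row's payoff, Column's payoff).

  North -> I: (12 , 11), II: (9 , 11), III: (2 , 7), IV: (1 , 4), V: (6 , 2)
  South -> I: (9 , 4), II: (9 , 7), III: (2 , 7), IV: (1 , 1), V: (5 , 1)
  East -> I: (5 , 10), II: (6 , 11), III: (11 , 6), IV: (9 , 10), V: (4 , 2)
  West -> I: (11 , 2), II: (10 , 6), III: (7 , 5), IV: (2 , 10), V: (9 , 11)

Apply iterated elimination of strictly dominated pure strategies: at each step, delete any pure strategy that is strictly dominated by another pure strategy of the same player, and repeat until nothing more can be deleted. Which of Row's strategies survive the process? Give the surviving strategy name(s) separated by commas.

Row South is eliminated: West beats it against every remaining column (I: 11>9, II: 10>9, III: 7>2, IV: 2>1, V: 9>5).
Column's strategy III is strictly dominated by II (North: 11>7, East: 11>6, West: 6>5) and is removed.
Among the remaining strategies, none is strictly dominated by another pure strategy of the same player, so the elimination stops.
Surviving strategies — Row: {North, East, West}; Column: {I, II, IV, V}.

North, East, West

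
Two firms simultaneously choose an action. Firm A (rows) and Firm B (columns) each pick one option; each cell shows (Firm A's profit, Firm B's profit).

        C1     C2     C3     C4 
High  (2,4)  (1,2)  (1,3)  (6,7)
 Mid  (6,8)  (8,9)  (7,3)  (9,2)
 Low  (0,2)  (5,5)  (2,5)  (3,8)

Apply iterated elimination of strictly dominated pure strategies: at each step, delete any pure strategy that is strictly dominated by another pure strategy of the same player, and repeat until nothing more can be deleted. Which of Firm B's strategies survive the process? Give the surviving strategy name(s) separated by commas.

Row High is eliminated: Mid beats it against every remaining column (C1: 6>2, C2: 8>1, C3: 7>1, C4: 9>6).
For Firm A, Mid strictly dominates Low on the remaining columns (C1: 6>0, C2: 8>5, C3: 7>2, C4: 9>3); eliminate Low.
Firm B's strategy C1 is strictly dominated by C2 (Mid: 9>8) and is removed.
For Firm B, C2 strictly dominates C3 on the remaining rows (Mid: 9>3); eliminate C3.
Firm B's strategy C4 is strictly dominated by C2 (Mid: 9>2) and is removed.
Among the remaining strategies, none is strictly dominated by another pure strategy of the same player, so the elimination stops.
Surviving strategies — Firm A: {Mid}; Firm B: {C2}.

C2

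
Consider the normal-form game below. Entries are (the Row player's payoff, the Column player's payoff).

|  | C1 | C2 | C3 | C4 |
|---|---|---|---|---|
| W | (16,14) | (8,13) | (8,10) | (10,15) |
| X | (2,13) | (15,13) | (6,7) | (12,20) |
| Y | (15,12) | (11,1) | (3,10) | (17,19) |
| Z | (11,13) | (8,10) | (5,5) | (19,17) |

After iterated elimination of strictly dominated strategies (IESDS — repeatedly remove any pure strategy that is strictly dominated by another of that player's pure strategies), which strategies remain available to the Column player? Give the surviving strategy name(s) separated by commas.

Column C1 is eliminated: C4 beats it against every remaining row (W: 15>14, X: 20>13, Y: 19>12, Z: 17>13).
The Column player's strategy C2 is strictly dominated by C4 (W: 15>13, X: 20>13, Y: 19>1, Z: 17>10) and is removed.
Row Y is eliminated: Z beats it against every remaining column (C3: 5>3, C4: 19>17).
The Column player's strategy C3 is strictly dominated by C4 (W: 15>10, X: 20>7, Z: 17>5) and is removed.
The Row player's strategy W is strictly dominated by X (C4: 12>10) and is removed.
Row X is eliminated: Z beats it against every remaining column (C4: 19>12).
Among the remaining strategies, none is strictly dominated by another pure strategy of the same player, so the elimination stops.
Surviving strategies — the Row player: {Z}; the Column player: {C4}.

C4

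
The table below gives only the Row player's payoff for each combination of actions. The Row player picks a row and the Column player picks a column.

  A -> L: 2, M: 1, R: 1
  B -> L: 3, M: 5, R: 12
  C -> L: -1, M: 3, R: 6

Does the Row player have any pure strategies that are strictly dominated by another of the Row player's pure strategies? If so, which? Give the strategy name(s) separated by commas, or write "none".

A, C

B strictly dominates A — L: 3>2, M: 5>1, R: 12>1.
B: no other strategy beats it everywhere (A at L (3>2); C at L (3>-1)).
C is strictly dominated by B (L: 3>-1, M: 5>3, R: 12>6).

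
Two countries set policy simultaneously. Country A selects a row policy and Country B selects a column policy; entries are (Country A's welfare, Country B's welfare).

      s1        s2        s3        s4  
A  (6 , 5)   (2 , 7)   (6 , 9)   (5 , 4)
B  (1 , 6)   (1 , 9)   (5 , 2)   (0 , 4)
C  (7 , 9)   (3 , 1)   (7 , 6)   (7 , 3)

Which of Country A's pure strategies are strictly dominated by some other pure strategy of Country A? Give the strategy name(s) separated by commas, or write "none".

A, B

A: dominated, since C does at least as well everywhere (s1: 7>6, s2: 3>2, s3: 7>6, s4: 7>5).
B is strictly dominated by A (s1: 6>1, s2: 2>1, s3: 6>5, s4: 5>0).
C: no other strategy beats it everywhere (A at s1 (7>6); B at s1 (7>1)).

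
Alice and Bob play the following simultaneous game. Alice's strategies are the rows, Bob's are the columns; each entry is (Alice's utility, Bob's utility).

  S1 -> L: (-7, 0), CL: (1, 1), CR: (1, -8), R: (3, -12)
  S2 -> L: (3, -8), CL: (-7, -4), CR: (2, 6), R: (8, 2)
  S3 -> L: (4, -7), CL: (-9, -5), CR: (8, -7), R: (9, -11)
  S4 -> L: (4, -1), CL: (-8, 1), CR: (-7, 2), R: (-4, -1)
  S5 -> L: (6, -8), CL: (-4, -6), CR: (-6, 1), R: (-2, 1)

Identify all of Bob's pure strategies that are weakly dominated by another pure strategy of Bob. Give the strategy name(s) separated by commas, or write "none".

L, R

L is weakly dominated by CL (S1: 1>0, S2: -4>-8, S3: -5>-7, S4: 1>-1, S5: -6>-8).
CL: no other strategy beats it everywhere (L at S1 (1>0); CR at S1 (1>-8); R at S1 (1>-12)).
CR: no other strategy beats it everywhere (L at S2 (6>-8); CL at S2 (6>-4); R at S1 (-8>-12)).
R: dominated, since CR does at least as well everywhere (S1: -8>-12, S2: 6>2, S3: -7>-11, S4: 2>-1, S5: 1=1).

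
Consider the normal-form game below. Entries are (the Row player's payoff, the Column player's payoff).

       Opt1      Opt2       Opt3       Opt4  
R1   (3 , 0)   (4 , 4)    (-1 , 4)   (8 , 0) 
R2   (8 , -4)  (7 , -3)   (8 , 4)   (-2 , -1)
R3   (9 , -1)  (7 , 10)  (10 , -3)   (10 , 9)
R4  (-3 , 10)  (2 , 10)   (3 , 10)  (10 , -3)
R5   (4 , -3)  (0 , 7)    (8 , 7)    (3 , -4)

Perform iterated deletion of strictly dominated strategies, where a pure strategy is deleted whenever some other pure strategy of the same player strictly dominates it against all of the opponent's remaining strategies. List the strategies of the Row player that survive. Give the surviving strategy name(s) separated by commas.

R2, R3, R4

The Row player's strategy R1 is strictly dominated by R3 (Opt1: 9>3, Opt2: 7>4, Opt3: 10>-1, Opt4: 10>8) and is removed.
The Row player's strategy R5 is strictly dominated by R3 (Opt1: 9>4, Opt2: 7>0, Opt3: 10>8, Opt4: 10>3) and is removed.
Among the remaining strategies, none is strictly dominated by another pure strategy of the same player, so the elimination stops.
Surviving strategies — the Row player: {R2, R3, R4}; the Column player: {Opt1, Opt2, Opt3, Opt4}.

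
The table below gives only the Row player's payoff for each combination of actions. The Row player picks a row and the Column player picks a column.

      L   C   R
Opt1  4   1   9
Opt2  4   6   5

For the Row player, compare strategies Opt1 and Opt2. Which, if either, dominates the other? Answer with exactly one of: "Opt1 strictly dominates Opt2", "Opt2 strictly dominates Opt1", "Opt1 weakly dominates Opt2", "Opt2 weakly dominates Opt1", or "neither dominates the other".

Compare Opt1 to Opt2 across each choice by the Column player: L: 4=4, C: 1<6, R: 9>5.
Opt1 does better at R but worse at C; neither strategy dominates the other.

neither dominates the other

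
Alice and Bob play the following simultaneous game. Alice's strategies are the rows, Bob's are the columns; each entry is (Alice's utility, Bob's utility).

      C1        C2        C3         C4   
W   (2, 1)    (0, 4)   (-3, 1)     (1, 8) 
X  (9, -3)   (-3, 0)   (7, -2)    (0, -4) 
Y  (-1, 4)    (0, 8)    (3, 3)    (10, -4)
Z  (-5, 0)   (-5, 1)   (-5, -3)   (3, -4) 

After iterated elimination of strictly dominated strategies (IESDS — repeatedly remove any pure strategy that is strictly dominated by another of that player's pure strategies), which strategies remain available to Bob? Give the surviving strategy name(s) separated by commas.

C2, C4

Row Z is eliminated: Y beats it against every remaining column (C1: -1>-5, C2: 0>-5, C3: 3>-5, C4: 10>3).
Column C1 is eliminated: C2 beats it against every remaining row (W: 4>1, X: 0>-3, Y: 8>4).
Bob's strategy C3 is strictly dominated by C2 (W: 4>1, X: 0>-2, Y: 8>3) and is removed.
Alice's strategy X is strictly dominated by W (C2: 0>-3, C4: 1>0) and is removed.
Among the remaining strategies, none is strictly dominated by another pure strategy of the same player, so the elimination stops.
Surviving strategies — Alice: {W, Y}; Bob: {C2, C4}.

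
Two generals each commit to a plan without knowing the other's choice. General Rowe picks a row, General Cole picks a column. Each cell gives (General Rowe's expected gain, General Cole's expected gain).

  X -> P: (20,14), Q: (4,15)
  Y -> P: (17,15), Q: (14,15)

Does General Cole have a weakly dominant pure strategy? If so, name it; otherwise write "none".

Q

Q vs P: X: 15>14, Y: 15=15.
Q is at least as good as every other strategy against every opponent action, so it is weakly dominant.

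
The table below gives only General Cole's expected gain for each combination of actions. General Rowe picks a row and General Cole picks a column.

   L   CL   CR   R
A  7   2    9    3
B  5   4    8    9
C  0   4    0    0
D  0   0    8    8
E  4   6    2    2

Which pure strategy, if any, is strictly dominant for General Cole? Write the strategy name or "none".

none

L fails to dominate CL at C (0<4).
CL fails to dominate L at A (2<7).
CR fails to dominate L at C (0=0).
R fails to dominate L at A (3<7).
No single strategy dominates all the others.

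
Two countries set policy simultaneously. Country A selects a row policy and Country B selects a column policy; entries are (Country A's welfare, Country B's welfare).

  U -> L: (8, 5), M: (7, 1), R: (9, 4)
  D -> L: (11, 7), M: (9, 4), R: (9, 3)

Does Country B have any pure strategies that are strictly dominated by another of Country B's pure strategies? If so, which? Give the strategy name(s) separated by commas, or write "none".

M, R

L is not dominated — it holds its own against M at U (5>1); R at U (5>4).
M is strictly dominated by L (U: 5>1, D: 7>4).
R: dominated, since L does at least as well everywhere (U: 5>4, D: 7>3).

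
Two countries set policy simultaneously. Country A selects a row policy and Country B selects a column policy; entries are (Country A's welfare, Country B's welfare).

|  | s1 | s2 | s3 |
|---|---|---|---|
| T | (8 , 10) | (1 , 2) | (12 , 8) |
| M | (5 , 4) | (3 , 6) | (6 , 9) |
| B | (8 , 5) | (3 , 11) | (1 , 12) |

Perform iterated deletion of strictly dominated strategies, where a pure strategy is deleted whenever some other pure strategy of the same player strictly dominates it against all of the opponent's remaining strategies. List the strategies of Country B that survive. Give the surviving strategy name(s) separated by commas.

Column s2 is eliminated: s3 beats it against every remaining row (T: 8>2, M: 9>6, B: 12>11).
Row M is eliminated: T beats it against every remaining column (s1: 8>5, s3: 12>6).
Among the remaining strategies, none is strictly dominated by another pure strategy of the same player, so the elimination stops.
Surviving strategies — Country A: {T, B}; Country B: {s1, s3}.

s1, s3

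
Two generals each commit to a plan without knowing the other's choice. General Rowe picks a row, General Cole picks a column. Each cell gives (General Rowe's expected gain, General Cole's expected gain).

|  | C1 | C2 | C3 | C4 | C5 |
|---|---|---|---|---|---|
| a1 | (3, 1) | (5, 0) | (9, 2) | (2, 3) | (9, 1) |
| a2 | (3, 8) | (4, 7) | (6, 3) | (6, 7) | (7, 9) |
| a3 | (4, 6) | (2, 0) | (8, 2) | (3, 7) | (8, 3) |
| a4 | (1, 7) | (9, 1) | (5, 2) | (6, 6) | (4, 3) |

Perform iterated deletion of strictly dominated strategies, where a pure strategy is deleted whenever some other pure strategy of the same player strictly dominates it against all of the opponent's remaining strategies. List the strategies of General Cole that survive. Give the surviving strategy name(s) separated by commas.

C1, C4, C5

For General Cole, C1 strictly dominates C2 on the remaining rows (a1: 1>0, a2: 8>7, a3: 6>0, a4: 7>1); eliminate C2.
For General Cole, C4 strictly dominates C3 on the remaining rows (a1: 3>2, a2: 7>3, a3: 7>2, a4: 6>2); eliminate C3.
Among the remaining strategies, none is strictly dominated by another pure strategy of the same player, so the elimination stops.
Surviving strategies — General Rowe: {a1, a2, a3, a4}; General Cole: {C1, C4, C5}.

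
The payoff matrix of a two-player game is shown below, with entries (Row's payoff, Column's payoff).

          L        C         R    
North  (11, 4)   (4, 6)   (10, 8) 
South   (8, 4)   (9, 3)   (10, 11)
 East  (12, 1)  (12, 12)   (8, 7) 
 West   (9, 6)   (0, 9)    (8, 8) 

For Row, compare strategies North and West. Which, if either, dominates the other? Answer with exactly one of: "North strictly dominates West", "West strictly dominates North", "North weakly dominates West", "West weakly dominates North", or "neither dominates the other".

North's payoffs vs West's, by Column's action — L: 11>9, C: 4>0, R: 10>8.
North gives a strictly higher payoff against each opponent action, so North strictly dominates West.

North strictly dominates West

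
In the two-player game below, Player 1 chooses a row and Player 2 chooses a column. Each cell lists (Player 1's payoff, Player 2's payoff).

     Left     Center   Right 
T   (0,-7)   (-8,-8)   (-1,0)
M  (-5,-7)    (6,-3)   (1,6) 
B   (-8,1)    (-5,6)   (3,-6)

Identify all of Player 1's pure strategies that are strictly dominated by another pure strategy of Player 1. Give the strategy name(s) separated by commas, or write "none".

none

Nothing dominates T: M at Left (0>-5); B at Left (0>-8).
Nothing dominates M: T at Center (6>-8); B at Left (-5>-8).
Nothing dominates B: T at Center (-5>-8); M at Right (3>1).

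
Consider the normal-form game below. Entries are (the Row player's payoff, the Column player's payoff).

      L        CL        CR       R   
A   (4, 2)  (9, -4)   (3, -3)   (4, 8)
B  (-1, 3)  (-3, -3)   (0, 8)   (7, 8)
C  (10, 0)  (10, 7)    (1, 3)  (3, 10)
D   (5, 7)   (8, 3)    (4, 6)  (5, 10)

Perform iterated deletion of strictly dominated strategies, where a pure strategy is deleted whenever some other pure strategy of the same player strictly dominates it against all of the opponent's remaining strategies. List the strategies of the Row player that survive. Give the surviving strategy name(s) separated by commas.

For the Column player, R strictly dominates L on the remaining rows (A: 8>2, B: 8>3, C: 10>0, D: 10>7); eliminate L.
For the Column player, R strictly dominates CL on the remaining rows (A: 8>-4, B: 8>-3, C: 10>7, D: 10>3); eliminate CL.
For the Row player, D strictly dominates A on the remaining columns (CR: 4>3, R: 5>4); eliminate A.
The Row player's strategy C is strictly dominated by D (CR: 4>1, R: 5>3) and is removed.
Among the remaining strategies, none is strictly dominated by another pure strategy of the same player, so the elimination stops.
Surviving strategies — the Row player: {B, D}; the Column player: {CR, R}.

B, D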